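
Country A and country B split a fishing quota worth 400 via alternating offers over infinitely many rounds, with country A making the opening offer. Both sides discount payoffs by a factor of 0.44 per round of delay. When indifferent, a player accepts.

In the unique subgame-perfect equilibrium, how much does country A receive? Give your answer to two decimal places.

When country A proposes, country B accepts any offer worth at least 0.44 times what country B would get by proposing next round; and vice versa.
This gives x = 400 − 0.44y and y = 400 − 0.44x, where x and y are each side's share when it proposes.
Hence (1 − 0.44·0.44)x = 400(1 − 0.44), i.e. 0.8064·x = 224.
x ≈ 277.7778; country B's share is 400 − x ≈ 122.2222.

277.78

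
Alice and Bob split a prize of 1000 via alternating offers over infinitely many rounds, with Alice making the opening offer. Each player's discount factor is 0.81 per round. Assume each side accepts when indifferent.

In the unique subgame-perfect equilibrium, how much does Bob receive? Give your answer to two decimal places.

447.51

In a stationary SPE each proposer offers the other exactly their discounted continuation value.
If Alice keeps x when proposing and Bob keeps y when proposing, then x = 1000 − 0.81y and y = 1000 − 0.81x.
Solving: x = 1000(1 − 0.81) / (1 − 0.81·0.81) = 190 / 0.3439 ≈ 552.4862.
Bob gets 1000 − 552.4862 ≈ 447.5138.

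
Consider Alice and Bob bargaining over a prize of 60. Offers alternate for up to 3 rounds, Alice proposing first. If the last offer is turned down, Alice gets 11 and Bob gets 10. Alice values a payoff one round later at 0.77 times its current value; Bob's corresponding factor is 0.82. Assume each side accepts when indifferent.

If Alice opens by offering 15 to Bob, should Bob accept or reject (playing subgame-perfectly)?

Round 3 (Alice proposes): Bob gets 10 if talks fail, so Alice offers 10 and keeps 50.
Round 2 (Bob proposes): Alice can get 50 next round, worth 0.77 × 50 = 38.5 now. Bob offers 38.5 and keeps 60 − 38.5 = 21.5.
So by rejecting in round 1, Bob gets 21.5 next round, worth 0.82 × 21.5 = 17.63 now.
Offer 15 < 17.63, so Bob rejects.

Reject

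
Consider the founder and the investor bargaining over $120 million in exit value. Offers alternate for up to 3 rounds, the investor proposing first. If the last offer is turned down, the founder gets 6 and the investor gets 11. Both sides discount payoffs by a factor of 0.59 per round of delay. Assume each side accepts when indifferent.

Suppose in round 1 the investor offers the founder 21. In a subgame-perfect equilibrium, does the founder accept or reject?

Reject

Round 3 (the investor proposes): the founder gets 6 if talks fail, so the investor offers 6 and keeps 114.
Round 2 (the founder proposes): the investor can get 114 next round, worth 0.59 × 114 = 67.26 now; the founder offers that and keeps 52.74.
So by rejecting in round 1, the founder gets 52.74 next round, worth 0.59 × 52.74 = 31.1166 now.
Offer 21 < 31.1166, so the founder rejects.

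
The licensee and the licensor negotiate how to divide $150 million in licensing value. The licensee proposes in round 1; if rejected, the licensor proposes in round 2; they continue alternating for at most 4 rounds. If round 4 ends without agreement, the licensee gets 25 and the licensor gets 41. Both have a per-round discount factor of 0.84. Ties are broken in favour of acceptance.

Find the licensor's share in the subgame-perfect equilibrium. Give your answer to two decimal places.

Round 4 (the licensor proposes): the licensee gets 25 if talks fail, so the licensor offers 25 and keeps 125.
Round 3 (the licensee proposes): the licensor can get 125 next round, worth 0.84 × 125 = 105 now. The licensee offers 105 and keeps 150 − 105 = 45.
Round 2 (the licensor proposes): the licensee can get 45 next round, worth 0.84 × 45 = 37.8 now. The licensor offers 37.8 and keeps 150 − 37.8 = 112.2.
Round 1 (the licensee proposes): the licensor can get 112.2 next round, worth 0.84 × 112.2 = 94.248 now. The licensee offers 94.248 and keeps 150 − 94.248 = 55.752.

94.25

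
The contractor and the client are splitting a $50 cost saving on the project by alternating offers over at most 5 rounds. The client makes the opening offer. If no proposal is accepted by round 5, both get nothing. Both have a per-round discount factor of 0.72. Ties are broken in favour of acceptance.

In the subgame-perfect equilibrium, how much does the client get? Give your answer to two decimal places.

34.69

Work backward from the last round.
Round 5 (the client proposes): rejection yields 0 for the contractor; the client offers 0 and keeps 50.
Round 4 (the contractor proposes): the client can get 50 next round, worth 0.72 × 50 = 36 now. The contractor offers 36 and keeps 50 − 36 = 14.
Round 3 (the client proposes): the contractor can get 14 next round, worth 0.72 × 14 = 10.08 now, so the client offers 10.08, keeping 39.92.
Round 2 (the contractor proposes): the client can get 39.92 next round, worth 0.72 × 39.92 = 28.7424 now, so the contractor offers 28.7424, keeping 21.2576.
Round 1 (the client proposes): the contractor can get 21.2576 next round, worth 0.72 × 21.2576 = 15.305472 now. The client offers 15.305472 and keeps 50 − 15.305472 = 34.694528.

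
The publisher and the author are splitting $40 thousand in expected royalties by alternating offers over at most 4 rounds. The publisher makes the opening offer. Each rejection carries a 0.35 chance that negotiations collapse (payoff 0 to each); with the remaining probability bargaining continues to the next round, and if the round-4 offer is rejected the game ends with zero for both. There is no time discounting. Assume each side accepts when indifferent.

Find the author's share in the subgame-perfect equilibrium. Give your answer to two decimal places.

Round 4 (the author proposes): the publisher will accept anything ≥ 0, so the author offers 0 and keeps 40.
Round 3 (the publisher proposes): rejecting gives the author an expected 0.65 × 40 = 26; the publisher offers that and keeps 14.
Round 2 (the author proposes): rejecting gives the publisher an expected 0.65 × 14 = 9.1; the author offers that and keeps 30.9.
Round 1 (the publisher proposes): rejecting gives the author an expected 0.65 × 30.9 = 20.085. The publisher offers 20.085 and keeps 40 − 20.085 = 19.915.

20.09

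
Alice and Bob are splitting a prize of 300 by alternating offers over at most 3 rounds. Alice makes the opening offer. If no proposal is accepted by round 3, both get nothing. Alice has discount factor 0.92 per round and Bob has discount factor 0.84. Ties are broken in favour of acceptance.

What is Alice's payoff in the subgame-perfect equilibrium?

By backward induction:
Round 3 (Alice proposes): rejection yields 0 for Bob; Alice offers 0 and keeps 300.
Round 2 (Bob proposes): Alice can get 300 next round, worth 0.92 × 300 = 276 now. Bob offers 276 and keeps 300 − 276 = 24.
Round 1 (Alice proposes): Bob can get 24 next round, worth 0.84 × 24 = 20.16 now; Alice offers that and keeps 279.84.

279.84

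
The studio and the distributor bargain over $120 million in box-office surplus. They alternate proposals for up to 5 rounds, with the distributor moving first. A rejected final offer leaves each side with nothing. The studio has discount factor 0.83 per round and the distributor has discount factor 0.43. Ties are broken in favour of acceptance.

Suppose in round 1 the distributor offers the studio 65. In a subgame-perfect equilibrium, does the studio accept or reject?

Round 5 (the distributor proposes): rejection yields 0 for the studio; the distributor offers 0 and keeps 120.
Round 4 (the studio proposes): the distributor can get 120 next round, worth 0.43 × 120 = 51.6 now, so the studio offers 51.6, keeping 68.4.
Round 3 (the distributor proposes): the studio can get 68.4 next round, worth 0.83 × 68.4 = 56.772 now. The distributor offers 56.772 and keeps 120 − 56.772 = 63.228.
Round 2 (the studio proposes): the distributor can get 63.228 next round, worth 0.43 × 63.228 = 27.18804 now. The studio offers 27.18804 and keeps 120 − 27.18804 = 92.81196.
So by rejecting in round 1, the studio gets 92.81196 next round, worth 0.83 × 92.81196 = 77.0339268 now.
Offer 65 < 77.0339268, so the studio rejects.

Reject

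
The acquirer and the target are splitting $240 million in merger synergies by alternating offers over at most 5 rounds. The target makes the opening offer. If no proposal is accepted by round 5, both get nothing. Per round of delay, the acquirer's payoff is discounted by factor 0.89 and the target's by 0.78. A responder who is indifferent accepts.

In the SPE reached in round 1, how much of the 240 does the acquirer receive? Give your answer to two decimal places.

79.61

Round 5 (the target proposes): the acquirer will accept anything ≥ 0, so the target offers 0 and keeps 240.
Round 4 (the acquirer proposes): the target can get 240 next round, worth 0.78 × 240 = 187.2 now, so the acquirer offers 187.2, keeping 52.8.
Round 3 (the target proposes): the acquirer can get 52.8 next round, worth 0.89 × 52.8 = 46.992 now, so the target offers 46.992, keeping 193.008.
Round 2 (the acquirer proposes): the target can get 193.008 next round, worth 0.78 × 193.008 = 150.54624 now, so the acquirer offers 150.54624, keeping 89.45376.
Round 1 (the target proposes): the acquirer can get 89.45376 next round, worth 0.89 × 89.45376 = 79.6138464 now, so the target offers 79.6138464, keeping 160.3861536.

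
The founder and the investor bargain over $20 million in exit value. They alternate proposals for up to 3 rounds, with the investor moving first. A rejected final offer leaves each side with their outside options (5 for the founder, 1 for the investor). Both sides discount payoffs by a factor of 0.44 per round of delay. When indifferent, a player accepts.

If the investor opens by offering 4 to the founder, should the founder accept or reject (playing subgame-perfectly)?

Round 3 (the investor proposes): the founder gets 5 if talks fail, so the investor offers 5 and keeps 15.
Round 2 (the founder proposes): the investor can get 15 next round, worth 0.44 × 15 = 6.6 now, so the founder offers 6.6, keeping 13.4.
So by rejecting in round 1, the founder gets 13.4 next round, worth 0.44 × 13.4 = 5.896 now.
Offer 4 < 5.896, so the founder rejects.

Reject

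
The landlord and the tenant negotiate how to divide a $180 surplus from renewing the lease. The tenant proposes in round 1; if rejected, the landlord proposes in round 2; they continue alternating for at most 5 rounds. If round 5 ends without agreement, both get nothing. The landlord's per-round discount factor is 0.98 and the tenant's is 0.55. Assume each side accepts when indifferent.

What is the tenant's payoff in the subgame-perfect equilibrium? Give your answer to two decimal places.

57.83

Work backward from the last round.
Round 5 (the tenant proposes): rejection yields 0 for the landlord; the tenant offers 0 and keeps 180.
Round 4 (the landlord proposes): the tenant can get 180 next round, worth 0.55 × 180 = 99 now; the landlord offers that and keeps 81.
Round 3 (the tenant proposes): the landlord can get 81 next round, worth 0.98 × 81 = 79.38 now, so the tenant offers 79.38, keeping 100.62.
Round 2 (the landlord proposes): the tenant can get 100.62 next round, worth 0.55 × 100.62 = 55.341 now. The landlord offers 55.341 and keeps 180 − 55.341 = 124.659.
Round 1 (the tenant proposes): the landlord can get 124.659 next round, worth 0.98 × 124.659 = 122.16582 now; the tenant offers that and keeps 57.83418.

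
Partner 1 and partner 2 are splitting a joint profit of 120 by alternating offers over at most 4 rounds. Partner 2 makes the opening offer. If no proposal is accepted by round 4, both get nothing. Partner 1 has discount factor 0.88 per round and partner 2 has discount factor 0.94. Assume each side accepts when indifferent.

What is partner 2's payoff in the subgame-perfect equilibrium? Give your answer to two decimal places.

26.31

Round 4 (partner 1 proposes): partner 2 will accept anything ≥ 0, so partner 1 offers 0 and keeps 120.
Round 3 (partner 2 proposes): partner 1 can get 120 next round, worth 0.88 × 120 = 105.6 now. Partner 2 offers 105.6 and keeps 120 − 105.6 = 14.4.
Round 2 (partner 1 proposes): partner 2 can get 14.4 next round, worth 0.94 × 14.4 = 13.536 now; partner 1 offers that and keeps 106.464.
Round 1 (partner 2 proposes): partner 1 can get 106.464 next round, worth 0.88 × 106.464 = 93.68832 now. Partner 2 offers 93.68832 and keeps 120 − 93.68832 = 26.31168.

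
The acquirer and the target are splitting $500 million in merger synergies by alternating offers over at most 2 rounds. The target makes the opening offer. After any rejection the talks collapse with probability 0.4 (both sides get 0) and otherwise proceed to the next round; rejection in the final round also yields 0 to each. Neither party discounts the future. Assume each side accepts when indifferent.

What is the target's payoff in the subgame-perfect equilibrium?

200

By backward induction:
Round 2 (the acquirer proposes): rejection yields 0 for the target; the acquirer offers 0 and keeps 500.
Round 1 (the target proposes): rejecting gives the acquirer an expected 0.6 × 500 = 300, so the target offers 300, keeping 200.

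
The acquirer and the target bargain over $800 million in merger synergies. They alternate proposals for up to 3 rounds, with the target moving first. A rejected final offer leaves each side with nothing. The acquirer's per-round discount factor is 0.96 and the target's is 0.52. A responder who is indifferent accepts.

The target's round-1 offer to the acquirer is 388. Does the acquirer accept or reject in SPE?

Accept

Work out the acquirer's continuation value if the offer is rejected.
Round 3 (the target proposes): rejection yields 0 for the acquirer; the target offers 0 and keeps 800.
Round 2 (the acquirer proposes): the target can get 800 next round, worth 0.52 × 800 = 416 now, so the acquirer offers 416, keeping 384.
So by rejecting in round 1, the acquirer gets 384 next round, worth 0.96 × 384 = 368.64 now.
Offer 388 ≥ 368.64, so the acquirer accepts.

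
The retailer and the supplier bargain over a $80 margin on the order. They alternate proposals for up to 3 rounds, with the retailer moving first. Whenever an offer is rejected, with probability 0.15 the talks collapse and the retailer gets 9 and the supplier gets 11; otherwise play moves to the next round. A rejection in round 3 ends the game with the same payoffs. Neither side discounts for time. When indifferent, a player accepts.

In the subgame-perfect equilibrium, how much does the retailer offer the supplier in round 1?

Round 3 (the retailer proposes): the supplier gets 11 if talks fail, so the retailer offers 11 and keeps 69.
Round 2 (the supplier proposes): rejecting gives the retailer an expected 0.85 × 69 + 0.15 × 9 = 60. The supplier offers 60 and keeps 80 − 60 = 20.
Round 1 (the retailer proposes): rejecting gives the supplier an expected 0.85 × 20 + 0.15 × 11 = 18.65. The retailer offers 18.65 and keeps 80 − 18.65 = 61.35.

18.65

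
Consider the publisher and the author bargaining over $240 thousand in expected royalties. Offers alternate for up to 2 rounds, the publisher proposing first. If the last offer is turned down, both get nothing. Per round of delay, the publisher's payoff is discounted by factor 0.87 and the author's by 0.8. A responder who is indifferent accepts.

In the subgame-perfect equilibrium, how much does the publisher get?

48

Solve by backward induction from round 2.
Round 2 (the author proposes): rejection yields 0 for the publisher; the author offers 0 and keeps 240.
Round 1 (the publisher proposes): the author can get 240 next round, worth 0.8 × 240 = 192 now; the publisher offers that and keeps 48.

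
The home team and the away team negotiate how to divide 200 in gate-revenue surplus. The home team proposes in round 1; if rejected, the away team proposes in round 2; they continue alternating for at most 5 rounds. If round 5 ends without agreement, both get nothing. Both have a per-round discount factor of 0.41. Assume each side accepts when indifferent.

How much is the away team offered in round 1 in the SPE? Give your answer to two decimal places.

By backward induction:
Round 5 (the home team proposes): rejection yields 0 for the away team; the home team offers 0 and keeps 200.
Round 4 (the away team proposes): the home team can get 200 next round, worth 0.41 × 200 = 82 now. The away team offers 82 and keeps 200 − 82 = 118.
Round 3 (the home team proposes): the away team can get 118 next round, worth 0.41 × 118 = 48.38 now, so the home team offers 48.38, keeping 151.62.
Round 2 (the away team proposes): the home team can get 151.62 next round, worth 0.41 × 151.62 = 62.1642 now; the away team offers that and keeps 137.8358.
Round 1 (the home team proposes): the away team can get 137.8358 next round, worth 0.41 × 137.8358 = 56.512678 now, so the home team offers 56.512678, keeping 143.487322.

56.51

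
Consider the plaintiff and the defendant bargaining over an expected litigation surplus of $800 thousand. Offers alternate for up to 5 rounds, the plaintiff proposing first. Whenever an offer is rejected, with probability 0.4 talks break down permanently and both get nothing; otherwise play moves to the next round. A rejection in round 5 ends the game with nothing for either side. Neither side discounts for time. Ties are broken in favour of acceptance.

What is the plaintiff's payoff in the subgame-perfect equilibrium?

538.88

Round 5 (the plaintiff proposes): rejection yields 0 for the defendant; the plaintiff offers 0 and keeps 800.
Round 4 (the defendant proposes): rejecting gives the plaintiff an expected 0.6 × 800 = 480; the defendant offers that and keeps 320.
Round 3 (the plaintiff proposes): rejecting gives the defendant an expected 0.6 × 320 = 192; the plaintiff offers that and keeps 608.
Round 2 (the defendant proposes): rejecting gives the plaintiff an expected 0.6 × 608 = 364.8. The defendant offers 364.8 and keeps 800 − 364.8 = 435.2.
Round 1 (the plaintiff proposes): rejecting gives the defendant an expected 0.6 × 435.2 = 261.12; the plaintiff offers that and keeps 538.88.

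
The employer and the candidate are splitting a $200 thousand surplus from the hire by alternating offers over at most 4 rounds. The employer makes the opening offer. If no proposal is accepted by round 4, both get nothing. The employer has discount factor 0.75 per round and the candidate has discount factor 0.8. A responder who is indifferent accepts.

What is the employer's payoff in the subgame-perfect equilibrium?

Round 4 (the candidate proposes): rejection yields 0 for the employer; the candidate offers 0 and keeps 200.
Round 3 (the employer proposes): the candidate can get 200 next round, worth 0.8 × 200 = 160 now; the employer offers that and keeps 40.
Round 2 (the candidate proposes): the employer can get 40 next round, worth 0.75 × 40 = 30 now; the candidate offers that and keeps 170.
Round 1 (the employer proposes): the candidate can get 170 next round, worth 0.8 × 170 = 136 now. The employer offers 136 and keeps 200 − 136 = 64.

64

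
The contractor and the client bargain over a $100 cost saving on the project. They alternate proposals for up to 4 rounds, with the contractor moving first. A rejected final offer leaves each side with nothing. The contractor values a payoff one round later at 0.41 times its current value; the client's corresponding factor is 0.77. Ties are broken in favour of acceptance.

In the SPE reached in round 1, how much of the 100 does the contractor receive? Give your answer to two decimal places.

30.26

Round 4 (the client proposes): rejection yields 0 for the contractor; the client offers 0 and keeps 100.
Round 3 (the contractor proposes): the client can get 100 next round, worth 0.77 × 100 = 77 now; the contractor offers that and keeps 23.
Round 2 (the client proposes): the contractor can get 23 next round, worth 0.41 × 23 = 9.43 now. The client offers 9.43 and keeps 100 − 9.43 = 90.57.
Round 1 (the contractor proposes): the client can get 90.57 next round, worth 0.77 × 90.57 = 69.7389 now. The contractor offers 69.7389 and keeps 100 − 69.7389 = 30.2611.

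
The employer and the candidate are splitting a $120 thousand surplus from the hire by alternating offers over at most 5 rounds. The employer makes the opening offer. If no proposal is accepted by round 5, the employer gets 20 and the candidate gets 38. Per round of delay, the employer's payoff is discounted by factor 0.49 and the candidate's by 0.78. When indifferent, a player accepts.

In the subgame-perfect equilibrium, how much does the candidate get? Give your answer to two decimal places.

Round 5 (the employer proposes): the candidate gets 38 if talks fail, so the employer offers 38 and keeps 82.
Round 4 (the candidate proposes): the employer can get 82 next round, worth 0.49 × 82 = 40.18 now, so the candidate offers 40.18, keeping 79.82.
Round 3 (the employer proposes): the candidate can get 79.82 next round, worth 0.78 × 79.82 = 62.2596 now. The employer offers 62.2596 and keeps 120 − 62.2596 = 57.7404.
Round 2 (the candidate proposes): the employer can get 57.7404 next round, worth 0.49 × 57.7404 = 28.292796 now. The candidate offers 28.292796 and keeps 120 − 28.292796 = 91.707204.
Round 1 (the employer proposes): the candidate can get 91.707204 next round, worth 0.78 × 91.707204 = 71.53161912 now; the employer offers that and keeps 48.46838088.

71.53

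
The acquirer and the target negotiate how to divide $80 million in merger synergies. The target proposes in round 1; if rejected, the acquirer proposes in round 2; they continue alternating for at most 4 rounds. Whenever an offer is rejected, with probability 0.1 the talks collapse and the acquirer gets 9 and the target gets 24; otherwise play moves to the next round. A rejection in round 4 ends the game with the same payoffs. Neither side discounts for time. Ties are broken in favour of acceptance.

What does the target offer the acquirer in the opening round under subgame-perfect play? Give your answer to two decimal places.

Round 4 (the acquirer proposes): the target gets 24 if talks fail, so the acquirer offers 24 and keeps 56.
Round 3 (the target proposes): rejecting gives the acquirer an expected 0.9 × 56 + 0.1 × 9 = 51.3; the target offers that and keeps 28.7.
Round 2 (the acquirer proposes): rejecting gives the target an expected 0.9 × 28.7 + 0.1 × 24 = 28.23, so the acquirer offers 28.23, keeping 51.77.
Round 1 (the target proposes): rejecting gives the acquirer an expected 0.9 × 51.77 + 0.1 × 9 = 47.493, so the target offers 47.493, keeping 32.507.

47.49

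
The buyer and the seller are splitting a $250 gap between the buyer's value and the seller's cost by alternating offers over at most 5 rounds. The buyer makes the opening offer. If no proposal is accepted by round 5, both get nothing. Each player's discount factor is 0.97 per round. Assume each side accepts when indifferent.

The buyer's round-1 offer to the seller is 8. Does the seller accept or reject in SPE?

Round 5 (the buyer proposes): the seller will accept anything ≥ 0, so the buyer offers 0 and keeps 250.
Round 4 (the seller proposes): the buyer can get 250 next round, worth 0.97 × 250 = 242.5 now; the seller offers that and keeps 7.5.
Round 3 (the buyer proposes): the seller can get 7.5 next round, worth 0.97 × 7.5 = 7.275 now, so the buyer offers 7.275, keeping 242.725.
Round 2 (the seller proposes): the buyer can get 242.725 next round, worth 0.97 × 242.725 = 235.44325 now. The seller offers 235.44325 and keeps 250 − 235.44325 = 14.55675.
So by rejecting in round 1, the seller gets 14.55675 next round, worth 0.97 × 14.55675 = 14.1200475 now.
Offer 8 < 14.1200475, so the seller rejects.

Reject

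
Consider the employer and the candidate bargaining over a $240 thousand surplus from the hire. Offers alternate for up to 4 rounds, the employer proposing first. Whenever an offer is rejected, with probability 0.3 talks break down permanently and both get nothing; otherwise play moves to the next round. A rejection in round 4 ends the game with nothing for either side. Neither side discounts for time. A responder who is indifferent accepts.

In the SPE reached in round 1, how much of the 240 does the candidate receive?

132.72

Round 4 (the candidate proposes): rejection yields 0 for the employer; the candidate offers 0 and keeps 240.
Round 3 (the employer proposes): rejecting gives the candidate an expected 0.7 × 240 = 168; the employer offers that and keeps 72.
Round 2 (the candidate proposes): rejecting gives the employer an expected 0.7 × 72 = 50.4, so the candidate offers 50.4, keeping 189.6.
Round 1 (the employer proposes): rejecting gives the candidate an expected 0.7 × 189.6 = 132.72. The employer offers 132.72 and keeps 240 − 132.72 = 107.28.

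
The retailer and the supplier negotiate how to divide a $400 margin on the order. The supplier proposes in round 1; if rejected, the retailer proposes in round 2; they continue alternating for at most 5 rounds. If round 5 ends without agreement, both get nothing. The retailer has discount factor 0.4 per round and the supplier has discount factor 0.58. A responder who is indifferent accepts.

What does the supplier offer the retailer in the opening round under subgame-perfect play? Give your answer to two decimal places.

82.79

Round 5 (the supplier proposes): rejection yields 0 for the retailer; the supplier offers 0 and keeps 400.
Round 4 (the retailer proposes): the supplier can get 400 next round, worth 0.58 × 400 = 232 now. The retailer offers 232 and keeps 400 − 232 = 168.
Round 3 (the supplier proposes): the retailer can get 168 next round, worth 0.4 × 168 = 67.2 now; the supplier offers that and keeps 332.8.
Round 2 (the retailer proposes): the supplier can get 332.8 next round, worth 0.58 × 332.8 = 193.024 now, so the retailer offers 193.024, keeping 206.976.
Round 1 (the supplier proposes): the retailer can get 206.976 next round, worth 0.4 × 206.976 = 82.7904 now; the supplier offers that and keeps 317.2096.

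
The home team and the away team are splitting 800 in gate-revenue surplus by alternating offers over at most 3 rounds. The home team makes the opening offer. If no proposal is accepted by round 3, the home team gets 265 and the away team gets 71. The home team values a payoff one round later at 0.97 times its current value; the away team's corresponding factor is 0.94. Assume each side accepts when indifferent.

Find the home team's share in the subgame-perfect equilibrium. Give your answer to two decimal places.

712.70

Round 3 (the home team proposes): the away team gets 71 if talks fail, so the home team offers 71 and keeps 729.
Round 2 (the away team proposes): the home team can get 729 next round, worth 0.97 × 729 = 707.13 now. The away team offers 707.13 and keeps 800 − 707.13 = 92.87.
Round 1 (the home team proposes): the away team can get 92.87 next round, worth 0.94 × 92.87 = 87.2978 now. The home team offers 87.2978 and keeps 800 − 87.2978 = 712.7022.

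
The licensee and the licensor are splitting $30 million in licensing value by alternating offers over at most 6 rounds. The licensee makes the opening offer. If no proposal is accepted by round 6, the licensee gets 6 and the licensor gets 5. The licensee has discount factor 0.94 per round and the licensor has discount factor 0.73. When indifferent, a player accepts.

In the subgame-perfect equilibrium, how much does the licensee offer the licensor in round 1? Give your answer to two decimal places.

Round 6 (the licensor proposes): the licensee gets 6 if talks fail, so the licensor offers 6 and keeps 24.
Round 5 (the licensee proposes): the licensor can get 24 next round, worth 0.73 × 24 = 17.52 now; the licensee offers that and keeps 12.48.
Round 4 (the licensor proposes): the licensee can get 12.48 next round, worth 0.94 × 12.48 = 11.7312 now, so the licensor offers 11.7312, keeping 18.2688.
Round 3 (the licensee proposes): the licensor can get 18.2688 next round, worth 0.73 × 18.2688 = 13.336224 now; the licensee offers that and keeps 16.663776.
Round 2 (the licensor proposes): the licensee can get 16.663776 next round, worth 0.94 × 16.663776 = 15.66394944 now, so the licensor offers 15.66394944, keeping 14.33605056.
Round 1 (the licensee proposes): the licensor can get 14.33605056 next round, worth 0.73 × 14.33605056 = 10.4653169088 now; the licensee offers that and keeps 19.5346830912.

10.47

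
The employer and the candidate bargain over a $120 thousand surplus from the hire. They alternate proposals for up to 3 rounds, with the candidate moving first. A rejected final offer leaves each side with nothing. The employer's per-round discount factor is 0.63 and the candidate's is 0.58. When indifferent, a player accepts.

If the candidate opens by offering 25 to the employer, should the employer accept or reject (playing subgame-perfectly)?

Round 3 (the candidate proposes): rejection yields 0 for the employer; the candidate offers 0 and keeps 120.
Round 2 (the employer proposes): the candidate can get 120 next round, worth 0.58 × 120 = 69.6 now; the employer offers that and keeps 50.4.
So by rejecting in round 1, the employer gets 50.4 next round, worth 0.63 × 50.4 = 31.752 now.
Offer 25 < 31.752, so the employer rejects.

Reject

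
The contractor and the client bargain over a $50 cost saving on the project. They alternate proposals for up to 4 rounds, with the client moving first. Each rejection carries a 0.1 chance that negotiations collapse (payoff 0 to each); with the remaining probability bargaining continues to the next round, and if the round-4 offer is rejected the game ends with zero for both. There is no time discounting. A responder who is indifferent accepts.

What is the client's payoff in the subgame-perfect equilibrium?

By backward induction:
Round 4 (the contractor proposes): the client will accept anything ≥ 0, so the contractor offers 0 and keeps 50.
Round 3 (the client proposes): rejecting gives the contractor an expected 0.9 × 50 = 45, so the client offers 45, keeping 5.
Round 2 (the contractor proposes): rejecting gives the client an expected 0.9 × 5 = 4.5. The contractor offers 4.5 and keeps 50 − 4.5 = 45.5.
Round 1 (the client proposes): rejecting gives the contractor an expected 0.9 × 45.5 = 40.95; the client offers that and keeps 9.05.

9.05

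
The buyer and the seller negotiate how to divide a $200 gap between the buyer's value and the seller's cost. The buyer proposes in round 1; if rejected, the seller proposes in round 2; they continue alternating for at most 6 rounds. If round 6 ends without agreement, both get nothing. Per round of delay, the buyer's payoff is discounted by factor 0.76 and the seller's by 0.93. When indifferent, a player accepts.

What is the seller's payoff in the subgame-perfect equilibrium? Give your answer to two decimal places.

169.11

Work backward from the last round.
Round 6 (the seller proposes): rejection yields 0 for the buyer; the seller offers 0 and keeps 200.
Round 5 (the buyer proposes): the seller can get 200 next round, worth 0.93 × 200 = 186 now, so the buyer offers 186, keeping 14.
Round 4 (the seller proposes): the buyer can get 14 next round, worth 0.76 × 14 = 10.64 now, so the seller offers 10.64, keeping 189.36.
Round 3 (the buyer proposes): the seller can get 189.36 next round, worth 0.93 × 189.36 = 176.1048 now. The buyer offers 176.1048 and keeps 200 − 176.1048 = 23.8952.
Round 2 (the seller proposes): the buyer can get 23.8952 next round, worth 0.76 × 23.8952 = 18.160352 now, so the seller offers 18.160352, keeping 181.839648.
Round 1 (the buyer proposes): the seller can get 181.839648 next round, worth 0.93 × 181.839648 = 169.11087264 now. The buyer offers 169.11087264 and keeps 200 − 169.11087264 = 30.88912736.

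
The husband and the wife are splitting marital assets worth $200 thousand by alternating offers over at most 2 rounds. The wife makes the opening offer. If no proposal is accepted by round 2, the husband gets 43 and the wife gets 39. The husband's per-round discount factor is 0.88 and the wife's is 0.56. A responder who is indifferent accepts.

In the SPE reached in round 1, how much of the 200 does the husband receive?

141.68

Round 2 (the husband proposes): the wife gets 39 if talks fail, so the husband offers 39 and keeps 161.
Round 1 (the wife proposes): the husband can get 161 next round, worth 0.88 × 161 = 141.68 now. The wife offers 141.68 and keeps 200 − 141.68 = 58.32.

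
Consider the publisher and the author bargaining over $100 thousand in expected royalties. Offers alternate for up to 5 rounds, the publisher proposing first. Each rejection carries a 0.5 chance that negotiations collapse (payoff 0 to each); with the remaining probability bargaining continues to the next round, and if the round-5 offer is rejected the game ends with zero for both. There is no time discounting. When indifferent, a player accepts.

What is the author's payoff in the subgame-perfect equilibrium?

Round 5 (the publisher proposes): the author will accept anything ≥ 0, so the publisher offers 0 and keeps 100.
Round 4 (the author proposes): rejecting gives the publisher an expected 0.5 × 100 = 50; the author offers that and keeps 50.
Round 3 (the publisher proposes): rejecting gives the author an expected 0.5 × 50 = 25; the publisher offers that and keeps 75.
Round 2 (the author proposes): rejecting gives the publisher an expected 0.5 × 75 = 37.5; the author offers that and keeps 62.5.
Round 1 (the publisher proposes): rejecting gives the author an expected 0.5 × 62.5 = 31.25; the publisher offers that and keeps 68.75.

31.25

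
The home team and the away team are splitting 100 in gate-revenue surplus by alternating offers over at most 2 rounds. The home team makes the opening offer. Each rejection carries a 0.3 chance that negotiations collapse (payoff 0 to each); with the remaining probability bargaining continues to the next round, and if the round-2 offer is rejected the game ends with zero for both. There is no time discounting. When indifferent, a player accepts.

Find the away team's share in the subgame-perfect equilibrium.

70

By backward induction:
Round 2 (the away team proposes): the home team will accept anything ≥ 0, so the away team offers 0 and keeps 100.
Round 1 (the home team proposes): rejecting gives the away team an expected 0.7 × 100 = 70; the home team offers that and keeps 30.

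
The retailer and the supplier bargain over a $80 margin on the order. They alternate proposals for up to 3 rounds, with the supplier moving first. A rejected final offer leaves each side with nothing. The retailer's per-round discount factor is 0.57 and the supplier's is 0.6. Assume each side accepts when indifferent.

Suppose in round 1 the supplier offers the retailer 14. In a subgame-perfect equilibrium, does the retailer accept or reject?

Round 3 (the supplier proposes): rejection yields 0 for the retailer; the supplier offers 0 and keeps 80.
Round 2 (the retailer proposes): the supplier can get 80 next round, worth 0.6 × 80 = 48 now, so the retailer offers 48, keeping 32.
So by rejecting in round 1, the retailer gets 32 next round, worth 0.57 × 32 = 18.24 now.
Offer 14 < 18.24, so the retailer rejects.

Reject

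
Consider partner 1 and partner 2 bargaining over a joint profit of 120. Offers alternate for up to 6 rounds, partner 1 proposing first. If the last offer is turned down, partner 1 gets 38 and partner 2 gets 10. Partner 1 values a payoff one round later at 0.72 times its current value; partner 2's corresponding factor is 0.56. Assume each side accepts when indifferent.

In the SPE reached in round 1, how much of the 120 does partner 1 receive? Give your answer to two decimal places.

86.13

Solve by backward induction from round 6.
Round 6 (partner 2 proposes): partner 1 gets 38 if talks fail, so partner 2 offers 38 and keeps 82.
Round 5 (partner 1 proposes): partner 2 can get 82 next round, worth 0.56 × 82 = 45.92 now; partner 1 offers that and keeps 74.08.
Round 4 (partner 2 proposes): partner 1 can get 74.08 next round, worth 0.72 × 74.08 = 53.3376 now. Partner 2 offers 53.3376 and keeps 120 − 53.3376 = 66.6624.
Round 3 (partner 1 proposes): partner 2 can get 66.6624 next round, worth 0.56 × 66.6624 = 37.330944 now, so partner 1 offers 37.330944, keeping 82.669056.
Round 2 (partner 2 proposes): partner 1 can get 82.669056 next round, worth 0.72 × 82.669056 = 59.52172032 now, so partner 2 offers 59.52172032, keeping 60.47827968.
Round 1 (partner 1 proposes): partner 2 can get 60.47827968 next round, worth 0.56 × 60.47827968 = 33.8678366208 now. Partner 1 offers 33.8678366208 and keeps 120 − 33.8678366208 = 86.1321633792.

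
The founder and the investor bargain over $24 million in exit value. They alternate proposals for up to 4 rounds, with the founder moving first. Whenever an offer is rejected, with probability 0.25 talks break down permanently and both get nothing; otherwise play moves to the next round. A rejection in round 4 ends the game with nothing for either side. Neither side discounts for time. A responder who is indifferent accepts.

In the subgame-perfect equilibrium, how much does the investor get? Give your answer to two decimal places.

14.63

By backward induction:
Round 4 (the investor proposes): rejection yields 0 for the founder; the investor offers 0 and keeps 24.
Round 3 (the founder proposes): rejecting gives the investor an expected 0.75 × 24 = 18, so the founder offers 18, keeping 6.
Round 2 (the investor proposes): rejecting gives the founder an expected 0.75 × 6 = 4.5; the investor offers that and keeps 19.5.
Round 1 (the founder proposes): rejecting gives the investor an expected 0.75 × 19.5 = 14.625; the founder offers that and keeps 9.375.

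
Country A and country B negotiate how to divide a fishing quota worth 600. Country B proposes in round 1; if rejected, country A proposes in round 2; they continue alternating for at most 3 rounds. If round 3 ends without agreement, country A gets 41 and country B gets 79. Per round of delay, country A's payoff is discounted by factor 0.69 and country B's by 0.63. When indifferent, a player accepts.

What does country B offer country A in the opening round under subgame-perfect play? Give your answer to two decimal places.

Round 3 (country B proposes): country A gets 41 if talks fail, so country B offers 41 and keeps 559.
Round 2 (country A proposes): country B can get 559 next round, worth 0.63 × 559 = 352.17 now, so country A offers 352.17, keeping 247.83.
Round 1 (country B proposes): country A can get 247.83 next round, worth 0.69 × 247.83 = 171.0027 now, so country B offers 171.0027, keeping 428.9973.

171.00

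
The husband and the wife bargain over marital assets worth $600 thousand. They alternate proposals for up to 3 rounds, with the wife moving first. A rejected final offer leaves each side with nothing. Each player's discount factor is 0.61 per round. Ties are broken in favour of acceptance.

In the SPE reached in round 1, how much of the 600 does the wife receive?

Round 3 (the wife proposes): rejection yields 0 for the husband; the wife offers 0 and keeps 600.
Round 2 (the husband proposes): the wife can get 600 next round, worth 0.61 × 600 = 366 now. The husband offers 366 and keeps 600 − 366 = 234.
Round 1 (the wife proposes): the husband can get 234 next round, worth 0.61 × 234 = 142.74 now; the wife offers that and keeps 457.26.

457.26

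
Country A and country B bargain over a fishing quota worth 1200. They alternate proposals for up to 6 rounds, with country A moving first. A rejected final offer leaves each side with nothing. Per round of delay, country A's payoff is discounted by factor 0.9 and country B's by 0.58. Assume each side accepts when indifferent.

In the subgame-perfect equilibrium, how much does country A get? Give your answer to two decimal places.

904.42

Round 6 (country B proposes): rejection yields 0 for country A; country B offers 0 and keeps 1200.
Round 5 (country A proposes): country B can get 1200 next round, worth 0.58 × 1200 = 696 now. Country A offers 696 and keeps 1200 − 696 = 504.
Round 4 (country B proposes): country A can get 504 next round, worth 0.9 × 504 = 453.6 now. Country B offers 453.6 and keeps 1200 − 453.6 = 746.4.
Round 3 (country A proposes): country B can get 746.4 next round, worth 0.58 × 746.4 = 432.912 now. Country A offers 432.912 and keeps 1200 − 432.912 = 767.088.
Round 2 (country B proposes): country A can get 767.088 next round, worth 0.9 × 767.088 = 690.3792 now; country B offers that and keeps 509.6208.
Round 1 (country A proposes): country B can get 509.6208 next round, worth 0.58 × 509.6208 = 295.580064 now. Country A offers 295.580064 and keeps 1200 − 295.580064 = 904.419936.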